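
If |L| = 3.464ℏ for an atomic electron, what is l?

l = 3

Since |L|² = l(l+1)ℏ², l(l+1) = 12.
Solving: l = 3.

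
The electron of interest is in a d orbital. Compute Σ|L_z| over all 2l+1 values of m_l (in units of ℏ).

D corresponds to l = 2.
The allowed m_l values are -2, -1, 0, 1, 2.
Σ|m_l| = 2(1+2+…+2) = 6.

Σ|L_z| = 6 ℏ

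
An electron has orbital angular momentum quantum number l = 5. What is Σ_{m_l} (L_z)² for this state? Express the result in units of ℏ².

The allowed m_l values are -5, -4, -3, -2, -1, 0, 1, 2, 3, 4, 5.
Σ m_l² = 2·(1 + 4 + 9 + 16 + 25) = 110.

Σ(L_z)² = 110 ℏ²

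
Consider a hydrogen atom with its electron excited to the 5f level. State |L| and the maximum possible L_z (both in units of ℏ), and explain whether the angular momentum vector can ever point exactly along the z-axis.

No: L_z,max = 3ℏ < |L| = 2√3 ℏ ≈ 3.464ℏ

The 5f level has l = 3.
|L| = 2√3 ℏ ≈ 3.4641ℏ, while L_z,max = lℏ = 3ℏ.
Since |L| > L_z,max, the vector can never point exactly along z; the closest it comes is θ_min = arccos(3/√12) ≈ 30.0°.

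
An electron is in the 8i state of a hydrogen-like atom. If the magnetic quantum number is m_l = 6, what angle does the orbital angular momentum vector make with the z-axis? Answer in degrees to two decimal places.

θ ≈ 22.21°

For 8i, l = 6.
|L| = ℏ√(l(l+1)) = √42 ℏ.
L_z = m_l ℏ = 6ℏ.
cos θ = L_z/|L| = 6/√42, so θ ≈ 22.21°.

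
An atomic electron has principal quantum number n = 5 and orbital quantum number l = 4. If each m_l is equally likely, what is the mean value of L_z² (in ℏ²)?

⟨L_z²⟩ = 6.667 ℏ²

m_l ∈ {-4, -3, -2, -1, 0, 1, 2, 3, 4}.
⟨L_z²⟩ = ℏ²·l(l+1)/3 = 6.667ℏ².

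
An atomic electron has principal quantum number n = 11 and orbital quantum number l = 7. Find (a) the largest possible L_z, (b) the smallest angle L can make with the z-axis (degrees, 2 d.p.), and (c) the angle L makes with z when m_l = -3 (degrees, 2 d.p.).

L_z,max = lℏ = 7ℏ.
cos θ_min = 7/√56, so θ_min ≈ 20.70°.
For m_l = -3: cos θ = -3/√56, θ ≈ 113.63°.

L_z,max = 7ℏ; θ_min ≈ 20.70°; θ(m_l=-3) ≈ 113.63°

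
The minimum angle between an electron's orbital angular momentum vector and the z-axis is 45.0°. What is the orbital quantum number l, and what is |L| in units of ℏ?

At minimum angle, m_l = l, so cos θ = l/√(l(l+1)); cos²θ = l/(l+1) = 0.5000.
Solving: l = 1.
Then |L| = ℏ√(1·2) = √2 ℏ.

l = 1, |L| = √2 ℏ ≈ 1.414ℏ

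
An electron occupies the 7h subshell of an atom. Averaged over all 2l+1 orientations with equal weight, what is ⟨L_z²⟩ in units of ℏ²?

⟨L_z²⟩ = 10 ℏ²

For 7h, l = 5.
m_l ∈ {-5, -4, -3, -2, -1, 0, 1, 2, 3, 4, 5}.
⟨L_z²⟩ = ℏ²·l(l+1)/3 = 10ℏ².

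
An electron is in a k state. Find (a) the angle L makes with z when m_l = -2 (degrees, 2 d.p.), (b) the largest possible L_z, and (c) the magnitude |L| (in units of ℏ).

θ(m_l=-2) ≈ 105.50°; L_z,max = 7ℏ; |L| = 2√14 ℏ ≈ 7.483ℏ

The letter k corresponds to l = 7.
For m_l = -2: cos θ = -2/√56, θ ≈ 105.50°.
L_z,max = lℏ = 7ℏ.
|L| = ℏ√(7·8) = 2√14 ℏ ≈ 7.483ℏ.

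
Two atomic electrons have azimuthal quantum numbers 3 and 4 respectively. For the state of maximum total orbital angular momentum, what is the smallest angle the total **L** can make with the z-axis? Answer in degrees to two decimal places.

θ_min ≈ 20.70°

L runs from |3 − 4| = 1 to 3 + 4 = 7.
Allowed values: L = 1, 2, 3, 4, 5, 6, 7.
The maximum is L = 7, with |L_tot| = ℏ√(7·8) = 2√14 ℏ.
The minimum angle with z is arccos(7/√56) ≈ 20.70°.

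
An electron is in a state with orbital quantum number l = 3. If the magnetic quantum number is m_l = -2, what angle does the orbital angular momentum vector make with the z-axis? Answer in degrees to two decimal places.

θ ≈ 125.26°

|L|² = l(l+1)ℏ² = 12ℏ², so |L| = 2√3 ℏ.
L_z = m_l ℏ = −2ℏ.
cos θ = L_z/|L| = -2/√12, so θ ≈ 125.26°.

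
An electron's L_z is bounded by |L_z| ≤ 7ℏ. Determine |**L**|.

|L| = 2√14 ℏ ≈ 7.483ℏ

Since max m_l = l, l = 7.
Then |L| = ℏ√(7·8) = 2√14 ℏ.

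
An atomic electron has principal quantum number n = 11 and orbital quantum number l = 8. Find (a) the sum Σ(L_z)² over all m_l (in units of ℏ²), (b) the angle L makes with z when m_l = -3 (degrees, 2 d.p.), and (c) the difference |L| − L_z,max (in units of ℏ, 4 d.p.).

Σ(L_z)² = 408 ℏ²; θ(m_l=-3) ≈ 110.70°; |L|−L_z,max ≈ 0.4853ℏ

Σ m_l² = 408, so Σ(L_z)² = 408 ℏ².
For m_l = -3: cos θ = -3/√72, θ ≈ 110.70°.
|L| − L_z,max = (6√2 − 8)ℏ ≈ 0.4853ℏ.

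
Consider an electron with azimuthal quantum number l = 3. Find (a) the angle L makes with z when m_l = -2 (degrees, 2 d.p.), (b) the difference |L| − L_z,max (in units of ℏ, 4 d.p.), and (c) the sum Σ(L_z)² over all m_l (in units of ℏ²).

For m_l = -2: cos θ = -2/√12, θ ≈ 125.26°.
|L| − L_z,max = (2√3 − 3)ℏ ≈ 0.4641ℏ.
Σ m_l² = 28, so Σ(L_z)² = 28 ℏ².

θ(m_l=-2) ≈ 125.26°; |L|−L_z,max ≈ 0.4641ℏ; Σ(L_z)² = 28 ℏ²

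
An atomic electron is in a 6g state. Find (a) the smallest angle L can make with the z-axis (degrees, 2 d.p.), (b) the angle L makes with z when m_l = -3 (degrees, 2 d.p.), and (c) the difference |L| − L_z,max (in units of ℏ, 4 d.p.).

For 6g, l = 4.
cos θ_min = 4/√20, so θ_min ≈ 26.57°.
For m_l = -3: cos θ = -3/√20, θ ≈ 132.13°.
|L| − L_z,max = (2√5 − 4)ℏ ≈ 0.4721ℏ.

θ_min ≈ 26.57°; θ(m_l=-3) ≈ 132.13°; |L|−L_z,max ≈ 0.4721ℏ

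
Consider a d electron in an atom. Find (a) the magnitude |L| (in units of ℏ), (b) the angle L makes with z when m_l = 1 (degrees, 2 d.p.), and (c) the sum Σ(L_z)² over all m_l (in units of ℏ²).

A d state has l = 2.
|L| = ℏ√(2·3) = √6 ℏ ≈ 2.449ℏ.
For m_l = 1: cos θ = 1/√6, θ ≈ 65.91°.
Σ m_l² = 10, so Σ(L_z)² = 10 ℏ².

|L| = √6 ℏ ≈ 2.449ℏ; θ(m_l=1) ≈ 65.91°; Σ(L_z)² = 10 ℏ²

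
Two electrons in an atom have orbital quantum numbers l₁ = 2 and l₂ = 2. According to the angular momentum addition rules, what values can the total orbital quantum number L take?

L = 0, 1, 2, 3, 4

The total orbital quantum number L ranges from |l₁ − l₂| to l₁ + l₂ in integer steps.
So L can be 0, 1, 2, 3, 4.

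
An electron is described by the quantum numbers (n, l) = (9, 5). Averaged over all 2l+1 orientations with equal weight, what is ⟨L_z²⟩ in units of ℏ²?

The allowed m_l values are -5, -4, -3, -2, -1, 0, 1, 2, 3, 4, 5.
⟨L_z²⟩ = ℏ²·(Σ m_l²)/(2l+1) = ℏ²·110/11 = 10ℏ².

⟨L_z²⟩ = 10 ℏ²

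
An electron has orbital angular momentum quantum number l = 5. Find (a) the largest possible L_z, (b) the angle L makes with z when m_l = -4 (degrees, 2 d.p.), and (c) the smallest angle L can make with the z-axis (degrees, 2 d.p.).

L_z,max = lℏ = 5ℏ.
For m_l = -4: cos θ = -4/√30, θ ≈ 136.91°.
cos θ_min = 5/√30, so θ_min ≈ 24.09°.

L_z,max = 5ℏ; θ(m_l=-4) ≈ 136.91°; θ_min ≈ 24.09°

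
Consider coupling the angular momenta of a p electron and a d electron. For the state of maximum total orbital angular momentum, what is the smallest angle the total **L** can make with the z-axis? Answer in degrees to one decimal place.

L runs from |1 − 2| = 1 to 1 + 2 = 3.
Allowed values: L = 1, 2, 3.
The maximum is L = 3, with |L_tot| = ℏ√(3·4) = 2√3 ℏ.
The minimum angle with z is arccos(3/√12) ≈ 30.0°.

θ_min ≈ 30.0°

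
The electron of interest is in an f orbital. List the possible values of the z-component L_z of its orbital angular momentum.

For an f orbital, l = 3.
L_z = m_l ℏ with m_l ranging from −l to +l in integer steps.
For l = 3: m_l ∈ {-3, -2, -1, 0, 1, 2, 3}.

L_z ∈ {−3ℏ, −2ℏ, −ℏ, 0, ℏ, 2ℏ, 3ℏ}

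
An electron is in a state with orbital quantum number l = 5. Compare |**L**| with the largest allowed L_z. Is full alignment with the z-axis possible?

|L| = √30 ℏ ≈ 5.4772ℏ, while L_z,max = lℏ = 5ℏ.
Since |L| > L_z,max, the vector can never point exactly along z; the closest it comes is θ_min = arccos(5/√30) ≈ 24.1°.

No: L_z,max = 5ℏ < |L| = √30 ℏ ≈ 5.477ℏ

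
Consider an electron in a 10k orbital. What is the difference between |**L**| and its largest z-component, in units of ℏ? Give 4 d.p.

For 10k, l = 7.
|L| = 2√14 ℏ ≈ 7.4833ℏ, while L_z,max = lℏ = 7ℏ.
The difference is (2√14 − 7)ℏ ≈ 0.4833ℏ.

|L| − L_z,max ≈ 0.4833ℏ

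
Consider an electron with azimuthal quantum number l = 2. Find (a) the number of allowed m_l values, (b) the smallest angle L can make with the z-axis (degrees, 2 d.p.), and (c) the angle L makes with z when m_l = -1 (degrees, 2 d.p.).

5 values; θ_min ≈ 35.26°; θ(m_l=-1) ≈ 114.09°

There are 2l+1 = 5 values of m_l.
cos θ_min = 2/√6, so θ_min ≈ 35.26°.
For m_l = -1: cos θ = -1/√6, θ ≈ 114.09°.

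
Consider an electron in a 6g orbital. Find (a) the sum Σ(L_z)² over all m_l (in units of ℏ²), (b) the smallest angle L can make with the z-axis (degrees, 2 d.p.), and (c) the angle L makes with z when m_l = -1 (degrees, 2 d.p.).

For 6g, l = 4.
Σ m_l² = 60, so Σ(L_z)² = 60 ℏ².
cos θ_min = 4/√20, so θ_min ≈ 26.57°.
For m_l = -1: cos θ = -1/√20, θ ≈ 102.92°.

Σ(L_z)² = 60 ℏ²; θ_min ≈ 26.57°; θ(m_l=-1) ≈ 102.92°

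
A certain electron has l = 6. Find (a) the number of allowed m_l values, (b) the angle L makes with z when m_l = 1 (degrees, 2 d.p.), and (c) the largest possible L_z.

There are 2l+1 = 13 values of m_l.
For m_l = 1: cos θ = 1/√42, θ ≈ 81.12°.
L_z,max = lℏ = 6ℏ.

13 values; θ(m_l=1) ≈ 81.12°; L_z,max = 6ℏ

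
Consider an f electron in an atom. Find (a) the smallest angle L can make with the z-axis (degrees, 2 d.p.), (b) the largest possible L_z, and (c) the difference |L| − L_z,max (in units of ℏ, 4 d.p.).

θ_min ≈ 30.00°; L_z,max = 3ℏ; |L|−L_z,max ≈ 0.4641ℏ

The letter f corresponds to l = 3.
cos θ_min = 3/√12, so θ_min ≈ 30.00°.
L_z,max = lℏ = 3ℏ.
|L| − L_z,max = (2√3 − 3)ℏ ≈ 0.4641ℏ.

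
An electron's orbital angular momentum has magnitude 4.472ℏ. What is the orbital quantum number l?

l = 4

Since |L|² = l(l+1)ℏ², l(l+1) = 20.
The positive root is l = 4.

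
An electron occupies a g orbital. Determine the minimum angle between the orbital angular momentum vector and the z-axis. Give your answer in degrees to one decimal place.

For a g orbital, l = 4.
|L| = √(l(l+1)) ℏ = 2√5 ℏ.
The smallest angle corresponds to the largest L_z, i.e. m_l = l = 4, giving L_z = 4ℏ.
cos θ_min = 4/√20, so θ_min ≈ 26.6°.

θ_min ≈ 26.6°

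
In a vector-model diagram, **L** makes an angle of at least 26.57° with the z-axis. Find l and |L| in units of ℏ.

cos²θ_min = l/(l+1) = 0.7999.
Thus l = 0.7999/(1 − 0.7999) ≈ 4.
Then |L| = ℏ√(4·5) = 2√5 ℏ.

l = 4, |L| = 2√5 ℏ ≈ 4.472ℏ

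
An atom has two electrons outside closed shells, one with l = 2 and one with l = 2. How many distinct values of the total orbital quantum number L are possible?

5

L runs from |2 − 2| = 0 to 2 + 2 = 4.
So L can be 0, 1, 2, 3, 4.
That is 5 values.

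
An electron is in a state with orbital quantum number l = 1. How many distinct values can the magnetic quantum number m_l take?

3

The number of m_l values is 2l + 1 = 2·1 + 1 = 3.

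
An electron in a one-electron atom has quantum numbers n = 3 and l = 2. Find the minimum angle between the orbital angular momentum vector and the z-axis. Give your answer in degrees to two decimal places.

θ_min ≈ 35.26°

|L| = ℏ√(l(l+1)) = √6 ℏ.
The smallest angle corresponds to the largest L_z, i.e. m_l = l = 2, giving L_z = 2ℏ.
cos θ_min = 2/√6, so θ_min ≈ 35.26°.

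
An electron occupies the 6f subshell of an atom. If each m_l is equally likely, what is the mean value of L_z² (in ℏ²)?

⟨L_z²⟩ = 4 ℏ²

For 6f, l = 3.
m_l ∈ {-3, -2, -1, 0, 1, 2, 3}.
⟨L_z²⟩ = ℏ²·l(l+1)/3 = 4ℏ².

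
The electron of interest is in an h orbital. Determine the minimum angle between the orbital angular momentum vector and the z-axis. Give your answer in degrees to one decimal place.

θ_min ≈ 24.1°

An h state has l = 5.
|L| = √(l(l+1)) ℏ = √30 ℏ.
The smallest angle corresponds to the largest L_z, i.e. m_l = l = 5, giving L_z = 5ℏ.
cos θ_min = 5/√30, so θ_min ≈ 24.1°.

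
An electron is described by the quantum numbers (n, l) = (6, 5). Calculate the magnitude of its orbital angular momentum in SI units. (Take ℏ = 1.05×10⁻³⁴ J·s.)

|L| = ℏ√(l(l+1)) = ℏ√(5·6) = √30 ℏ
Numerically, |L| = 5.477 × (1.05×10⁻³⁴ J·s) = 5.75×10⁻³⁴ J·s.

|L| = 5.75×10⁻³⁴ J·s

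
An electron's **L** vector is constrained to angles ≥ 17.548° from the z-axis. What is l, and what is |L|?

l = 10, |L| = √110 ℏ ≈ 10.488ℏ

At minimum angle, m_l = l, so cos θ = l/√(l(l+1)); cos²θ = l/(l+1) = 0.9091.
Solving: l = 10.
Then |L| = ℏ√(10·11) = √110 ℏ.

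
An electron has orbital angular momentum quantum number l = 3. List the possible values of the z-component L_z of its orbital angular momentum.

L_z ∈ {−3ℏ, −2ℏ, −ℏ, 0, ℏ, 2ℏ, 3ℏ}

L_z = m_l ℏ with m_l ranging from −l to +l in integer steps.
For l = 3: m_l ∈ {-3, -2, -1, 0, 1, 2, 3}.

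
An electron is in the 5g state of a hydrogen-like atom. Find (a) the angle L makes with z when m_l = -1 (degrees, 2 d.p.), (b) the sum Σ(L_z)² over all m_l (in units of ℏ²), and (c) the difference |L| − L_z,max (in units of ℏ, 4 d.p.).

5g means n = 5, l = 4.
For m_l = -1: cos θ = -1/√20, θ ≈ 102.92°.
Σ m_l² = 60, so Σ(L_z)² = 60 ℏ².
|L| − L_z,max = (2√5 − 4)ℏ ≈ 0.4721ℏ.

θ(m_l=-1) ≈ 102.92°; Σ(L_z)² = 60 ℏ²; |L|−L_z,max ≈ 0.4721ℏ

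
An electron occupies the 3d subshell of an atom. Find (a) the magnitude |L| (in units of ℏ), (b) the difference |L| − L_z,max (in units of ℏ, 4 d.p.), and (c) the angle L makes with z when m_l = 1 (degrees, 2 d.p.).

|L| = √6 ℏ ≈ 2.449ℏ; |L|−L_z,max ≈ 0.4495ℏ; θ(m_l=1) ≈ 65.91°

For 3d, l = 2.
|L| = ℏ√(2·3) = √6 ℏ ≈ 2.449ℏ.
|L| − L_z,max = (√6 − 2)ℏ ≈ 0.4495ℏ.
For m_l = 1: cos θ = 1/√6, θ ≈ 65.91°.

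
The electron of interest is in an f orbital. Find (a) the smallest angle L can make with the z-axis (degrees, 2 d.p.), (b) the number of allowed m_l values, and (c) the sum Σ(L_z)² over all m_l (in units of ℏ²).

For an f orbital, l = 3.
cos θ_min = 3/√12, so θ_min ≈ 30.00°.
There are 2l+1 = 7 values of m_l.
Σ m_l² = 28, so Σ(L_z)² = 28 ℏ².

θ_min ≈ 30.00°; 7 values; Σ(L_z)² = 28 ℏ²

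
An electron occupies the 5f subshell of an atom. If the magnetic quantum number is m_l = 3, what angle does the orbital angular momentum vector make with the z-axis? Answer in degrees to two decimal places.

5f means n = 5, l = 3.
|L|² = l(l+1)ℏ² = 12ℏ², so |L| = 2√3 ℏ.
L_z = m_l ℏ = 3ℏ.
cos θ = L_z/|L| = 3/√12, so θ ≈ 30.00°.

θ ≈ 30.00°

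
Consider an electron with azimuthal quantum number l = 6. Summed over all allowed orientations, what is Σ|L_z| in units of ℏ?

The allowed m_l values are -6, -5, -4, -3, -2, -1, 0, 1, 2, 3, 4, 5, 6.
Σ|m_l| = l(l+1) = 42.

Σ|L_z| = 42 ℏ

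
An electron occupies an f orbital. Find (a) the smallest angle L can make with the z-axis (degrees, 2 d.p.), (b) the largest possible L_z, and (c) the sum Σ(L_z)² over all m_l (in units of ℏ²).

θ_min ≈ 30.00°; L_z,max = 3ℏ; Σ(L_z)² = 28 ℏ²

An f state has l = 3.
cos θ_min = 3/√12, so θ_min ≈ 30.00°.
L_z,max = lℏ = 3ℏ.
Σ m_l² = 28, so Σ(L_z)² = 28 ℏ².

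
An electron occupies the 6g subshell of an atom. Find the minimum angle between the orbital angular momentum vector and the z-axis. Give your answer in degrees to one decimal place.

The 6g subshell has l = 4.
|L| = ℏ√(l(l+1)) = 2√5 ℏ.
The smallest angle corresponds to the largest L_z, i.e. m_l = l = 4, giving L_z = 4ℏ.
cos θ_min = 4/√20, so θ_min ≈ 26.6°.

θ_min ≈ 26.6°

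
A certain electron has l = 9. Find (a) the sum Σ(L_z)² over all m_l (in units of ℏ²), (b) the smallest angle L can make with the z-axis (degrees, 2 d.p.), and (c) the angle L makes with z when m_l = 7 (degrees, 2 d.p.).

Σ(L_z)² = 570 ℏ²; θ_min ≈ 18.43°; θ(m_l=7) ≈ 42.45°

Σ m_l² = 570, so Σ(L_z)² = 570 ℏ².
cos θ_min = 9/√90, so θ_min ≈ 18.43°.
For m_l = 7: cos θ = 7/√90, θ ≈ 42.45°.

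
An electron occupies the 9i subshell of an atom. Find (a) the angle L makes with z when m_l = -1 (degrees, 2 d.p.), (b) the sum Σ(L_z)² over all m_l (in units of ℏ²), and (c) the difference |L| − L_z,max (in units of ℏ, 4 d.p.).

9i means n = 9, l = 6.
For m_l = -1: cos θ = -1/√42, θ ≈ 98.88°.
Σ m_l² = 182, so Σ(L_z)² = 182 ℏ².
|L| − L_z,max = (√42 − 6)ℏ ≈ 0.4807ℏ.

θ(m_l=-1) ≈ 98.88°; Σ(L_z)² = 182 ℏ²; |L|−L_z,max ≈ 0.4807ℏ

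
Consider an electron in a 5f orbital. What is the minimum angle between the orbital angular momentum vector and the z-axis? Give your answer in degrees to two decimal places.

θ_min ≈ 30.00°

For 5f, l = 3.
|L|² = l(l+1)ℏ² = 12ℏ², so |L| = 2√3 ℏ.
The smallest angle corresponds to the largest L_z, i.e. m_l = l = 3, giving L_z = 3ℏ.
cos θ_min = 3/√12, so θ_min ≈ 30.00°.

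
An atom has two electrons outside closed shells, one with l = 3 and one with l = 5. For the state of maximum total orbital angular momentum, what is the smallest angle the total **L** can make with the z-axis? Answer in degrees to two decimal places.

θ_min ≈ 19.47°

By the triangle rule, |l₁ − l₂| ≤ L ≤ l₁ + l₂.
L ∈ {2, 3, 4, 5, 6, 7, 8}.
The maximum is L = 8, with |L_tot| = ℏ√(8·9) = 6√2 ℏ.
The minimum angle with z is arccos(8/√72) ≈ 19.47°.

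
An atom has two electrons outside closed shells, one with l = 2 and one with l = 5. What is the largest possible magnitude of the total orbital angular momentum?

L runs from |2 − 5| = 3 to 2 + 5 = 7.
L ∈ {3, 4, 5, 6, 7}.
The largest magnitude corresponds to L = 7: |L_tot| = ℏ√(7·8) = 2√14 ℏ.

|L_tot|_max = 2√14 ℏ ≈ 7.483ℏ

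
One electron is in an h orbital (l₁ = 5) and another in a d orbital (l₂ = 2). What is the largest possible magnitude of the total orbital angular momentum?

|L_tot|_max = 2√14 ℏ ≈ 7.483ℏ

L runs from |5 − 2| = 3 to 5 + 2 = 7.
Allowed values: L = 3, 4, 5, 6, 7.
The largest magnitude corresponds to L = 7: |L_tot| = ℏ√(7·8) = 2√14 ℏ.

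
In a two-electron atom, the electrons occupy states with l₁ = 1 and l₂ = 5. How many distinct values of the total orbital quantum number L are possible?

3

L runs from |1 − 5| = 4 to 1 + 5 = 6.
L ∈ {4, 5, 6}.
That is 3 values.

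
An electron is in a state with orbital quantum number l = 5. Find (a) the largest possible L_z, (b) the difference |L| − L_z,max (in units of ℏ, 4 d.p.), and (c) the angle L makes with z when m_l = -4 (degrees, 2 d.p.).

L_z,max = 5ℏ; |L|−L_z,max ≈ 0.4772ℏ; θ(m_l=-4) ≈ 136.91°

L_z,max = lℏ = 5ℏ.
|L| − L_z,max = (√30 − 5)ℏ ≈ 0.4772ℏ.
For m_l = -4: cos θ = -4/√30, θ ≈ 136.91°.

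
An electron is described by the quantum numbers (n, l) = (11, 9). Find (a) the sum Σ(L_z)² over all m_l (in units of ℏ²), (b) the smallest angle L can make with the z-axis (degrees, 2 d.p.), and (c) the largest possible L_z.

Σ m_l² = 570, so Σ(L_z)² = 570 ℏ².
cos θ_min = 9/√90, so θ_min ≈ 18.43°.
L_z,max = lℏ = 9ℏ.

Σ(L_z)² = 570 ℏ²; θ_min ≈ 18.43°; L_z,max = 9ℏ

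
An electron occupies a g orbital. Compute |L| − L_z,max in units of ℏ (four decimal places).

A g state has l = 4.
|L| = 2√5 ℏ ≈ 4.4721ℏ, while L_z,max = lℏ = 4ℏ.
The difference is (2√5 − 4)ℏ ≈ 0.4721ℏ.

|L| − L_z,max ≈ 0.4721ℏ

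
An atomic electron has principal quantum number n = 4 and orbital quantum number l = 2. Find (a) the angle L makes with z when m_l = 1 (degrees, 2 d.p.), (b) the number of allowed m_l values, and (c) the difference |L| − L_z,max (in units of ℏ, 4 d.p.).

For m_l = 1: cos θ = 1/√6, θ ≈ 65.91°.
There are 2l+1 = 5 values of m_l.
|L| − L_z,max = (√6 − 2)ℏ ≈ 0.4495ℏ.

θ(m_l=1) ≈ 65.91°; 5 values; |L|−L_z,max ≈ 0.4495ℏ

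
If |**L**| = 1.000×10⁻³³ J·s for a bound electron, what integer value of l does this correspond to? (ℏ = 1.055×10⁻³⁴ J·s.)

l = 9

|L|/ℏ = (1.000×10⁻³³)/(1.055×10⁻³⁴) ≈ 9.479.
Set l(l+1) = 89.85; the integer solution is l = 9.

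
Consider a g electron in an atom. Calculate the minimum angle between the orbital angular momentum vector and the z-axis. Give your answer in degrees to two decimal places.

θ_min ≈ 26.57°

The letter g corresponds to l = 4.
|L| = ℏ√(l(l+1)) = 2√5 ℏ.
The smallest angle corresponds to the largest L_z, i.e. m_l = l = 4, giving L_z = 4ℏ.
cos θ_min = 4/√20, so θ_min ≈ 26.57°.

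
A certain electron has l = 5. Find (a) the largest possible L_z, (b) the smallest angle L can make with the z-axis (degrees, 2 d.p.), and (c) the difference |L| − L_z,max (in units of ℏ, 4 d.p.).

L_z,max = 5ℏ; θ_min ≈ 24.09°; |L|−L_z,max ≈ 0.4772ℏ

L_z,max = lℏ = 5ℏ.
cos θ_min = 5/√30, so θ_min ≈ 24.09°.
|L| − L_z,max = (√30 − 5)ℏ ≈ 0.4772ℏ.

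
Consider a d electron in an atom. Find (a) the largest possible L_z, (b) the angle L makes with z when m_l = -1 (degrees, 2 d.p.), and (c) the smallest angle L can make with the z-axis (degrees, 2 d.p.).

L_z,max = 2ℏ; θ(m_l=-1) ≈ 114.09°; θ_min ≈ 35.26°

A d state has l = 2.
L_z,max = lℏ = 2ℏ.
For m_l = -1: cos θ = -1/√6, θ ≈ 114.09°.
cos θ_min = 2/√6, so θ_min ≈ 35.26°.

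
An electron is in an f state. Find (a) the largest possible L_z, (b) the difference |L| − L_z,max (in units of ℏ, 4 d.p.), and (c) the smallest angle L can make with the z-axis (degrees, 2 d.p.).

L_z,max = 3ℏ; |L|−L_z,max ≈ 0.4641ℏ; θ_min ≈ 30.00°

An f state has l = 3.
L_z,max = lℏ = 3ℏ.
|L| − L_z,max = (2√3 − 3)ℏ ≈ 0.4641ℏ.
cos θ_min = 3/√12, so θ_min ≈ 30.00°.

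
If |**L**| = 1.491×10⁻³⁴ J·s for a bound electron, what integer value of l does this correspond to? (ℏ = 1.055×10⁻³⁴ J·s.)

|L|/ℏ = (1.491×10⁻³⁴)/(1.055×10⁻³⁴) ≈ 1.413.
l(l+1) ≈ 1.413² ≈ 2.00, so l = 1.

l = 1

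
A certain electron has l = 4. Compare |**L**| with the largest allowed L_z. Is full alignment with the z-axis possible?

No: L_z,max = 4ℏ < |L| = 2√5 ℏ ≈ 4.472ℏ

|L| = 2√5 ℏ ≈ 4.4721ℏ, while L_z,max = lℏ = 4ℏ.
Since |L| > L_z,max, the vector can never point exactly along z; the closest it comes is θ_min = arccos(4/√20) ≈ 26.6°.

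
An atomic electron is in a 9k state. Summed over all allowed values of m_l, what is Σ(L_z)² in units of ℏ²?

For 9k, l = 7.
m_l runs from −7 to 7, i.e. {-7, -6, -5, -4, -3, -2, -1, 0, 1, 2, 3, 4, 5, 6, 7}.
Σ m_l² = 2·(1 + 4 + 9 + 16 + 25 + 36 + 49) = 280.

Σ(L_z)² = 280 ℏ²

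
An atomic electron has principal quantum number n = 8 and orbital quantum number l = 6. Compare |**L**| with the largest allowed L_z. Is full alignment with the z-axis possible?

|L| = √42 ℏ ≈ 6.4807ℏ, while L_z,max = lℏ = 6ℏ.
Since |L| > L_z,max, the vector can never point exactly along z; the closest it comes is θ_min = arccos(6/√42) ≈ 22.2°.

No: L_z,max = 6ℏ < |L| = √42 ℏ ≈ 6.481ℏ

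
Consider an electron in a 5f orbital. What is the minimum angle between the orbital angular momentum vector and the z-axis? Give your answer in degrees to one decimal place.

The 5f subshell has l = 3.
|L| = ℏ√(l(l+1)) = 2√3 ℏ.
The smallest angle corresponds to the largest L_z, i.e. m_l = l = 3, giving L_z = 3ℏ.
cos θ_min = 3/√12, so θ_min ≈ 30.0°.

θ_min ≈ 30.0°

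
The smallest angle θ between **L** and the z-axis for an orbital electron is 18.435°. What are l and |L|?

l = 9, |L| = 3√10 ℏ ≈ 9.487ℏ

cos θ_min = l/√(l(l+1)) = √(l/(l+1)), so l/(l+1) = cos²(18.435°) = 0.9000.
Solving: l = 9.
Then |L| = ℏ√(9·10) = 3√10 ℏ.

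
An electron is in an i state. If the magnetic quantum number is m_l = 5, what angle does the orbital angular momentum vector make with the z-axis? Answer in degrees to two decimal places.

θ ≈ 39.51°

For an i orbital, l = 6.
|L| = √(l(l+1)) ℏ = √42 ℏ.
L_z = m_l ℏ = 5ℏ.
cos θ = L_z/|L| = 5/√42, so θ ≈ 39.51°.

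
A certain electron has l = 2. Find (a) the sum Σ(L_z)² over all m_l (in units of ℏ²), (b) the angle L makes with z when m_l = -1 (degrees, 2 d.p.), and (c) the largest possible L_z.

Σ(L_z)² = 10 ℏ²; θ(m_l=-1) ≈ 114.09°; L_z,max = 2ℏ

Σ m_l² = 10, so Σ(L_z)² = 10 ℏ².
For m_l = -1: cos θ = -1/√6, θ ≈ 114.09°.
L_z,max = lℏ = 2ℏ.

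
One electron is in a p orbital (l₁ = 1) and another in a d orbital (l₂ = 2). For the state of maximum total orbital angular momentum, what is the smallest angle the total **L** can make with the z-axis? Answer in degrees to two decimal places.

θ_min ≈ 30.00°

By the triangle rule, |l₁ − l₂| ≤ L ≤ l₁ + l₂.
L ∈ {1, 2, 3}.
The maximum is L = 3, with |L_tot| = ℏ√(3·4) = 2√3 ℏ.
The minimum angle with z is arccos(3/√12) ≈ 30.00°.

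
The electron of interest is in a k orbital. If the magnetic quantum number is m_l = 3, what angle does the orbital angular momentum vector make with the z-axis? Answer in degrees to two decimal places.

θ ≈ 66.37°

A k state has l = 7.
|L|² = l(l+1)ℏ² = 56ℏ², so |L| = 2√14 ℏ.
L_z = m_l ℏ = 3ℏ.
cos θ = L_z/|L| = 3/√56, so θ ≈ 66.37°.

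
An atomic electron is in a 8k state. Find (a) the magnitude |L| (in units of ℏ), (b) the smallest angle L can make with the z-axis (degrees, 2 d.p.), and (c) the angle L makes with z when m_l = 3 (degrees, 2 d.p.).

The 8k subshell has l = 7.
|L| = ℏ√(7·8) = 2√14 ℏ ≈ 7.483ℏ.
cos θ_min = 7/√56, so θ_min ≈ 20.70°.
For m_l = 3: cos θ = 3/√56, θ ≈ 66.37°.

|L| = 2√14 ℏ ≈ 7.483ℏ; θ_min ≈ 20.70°; θ(m_l=3) ≈ 66.37°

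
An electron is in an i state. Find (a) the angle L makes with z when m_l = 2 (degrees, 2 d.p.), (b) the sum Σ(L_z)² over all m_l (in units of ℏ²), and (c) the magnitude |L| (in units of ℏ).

θ(m_l=2) ≈ 72.02°; Σ(L_z)² = 182 ℏ²; |L| = √42 ℏ ≈ 6.481ℏ

I corresponds to l = 6.
For m_l = 2: cos θ = 2/√42, θ ≈ 72.02°.
Σ m_l² = 182, so Σ(L_z)² = 182 ℏ².
|L| = ℏ√(6·7) = √42 ℏ ≈ 6.481ℏ.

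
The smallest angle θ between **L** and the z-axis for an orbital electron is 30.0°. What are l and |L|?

cos θ_min = l/√(l(l+1)) = √(l/(l+1)), so l/(l+1) = cos²(30.0°) = 0.7500.
Thus l = 0.7500/(1 − 0.7500) ≈ 3.
Then |L| = ℏ√(3·4) = 2√3 ℏ.

l = 3, |L| = 2√3 ℏ ≈ 3.464ℏ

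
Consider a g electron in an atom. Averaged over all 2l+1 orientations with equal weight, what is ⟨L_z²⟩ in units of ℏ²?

⟨L_z²⟩ = 6.667 ℏ²

G corresponds to l = 4.
m_l runs from −4 to 4, i.e. {-4, -3, -2, -1, 0, 1, 2, 3, 4}.
⟨L_z²⟩ = ℏ²·(Σ m_l²)/(2l+1) = ℏ²·60/9 = 6.667ℏ².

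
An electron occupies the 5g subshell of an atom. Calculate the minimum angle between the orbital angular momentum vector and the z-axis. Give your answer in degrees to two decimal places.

The 5g subshell has l = 4.
|L|² = l(l+1)ℏ² = 20ℏ², so |L| = 2√5 ℏ.
The smallest angle corresponds to the largest L_z, i.e. m_l = l = 4, giving L_z = 4ℏ.
cos θ_min = 4/√20, so θ_min ≈ 26.57°.

θ_min ≈ 26.57°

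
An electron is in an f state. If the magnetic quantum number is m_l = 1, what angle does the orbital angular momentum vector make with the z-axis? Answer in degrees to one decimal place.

θ ≈ 73.2°

An f state has l = 3.
|L| = ℏ√(l(l+1)) = 2√3 ℏ.
L_z = m_l ℏ = 1ℏ.
cos θ = L_z/|L| = 1/√12, so θ ≈ 73.2°.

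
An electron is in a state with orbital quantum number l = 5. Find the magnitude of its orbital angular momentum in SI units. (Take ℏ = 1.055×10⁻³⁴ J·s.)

|L| = ℏ√(l(l+1)) = ℏ√(5·6) = √30 ℏ
Numerically, |L| = 5.477 × (1.055×10⁻³⁴ J·s) = 5.778×10⁻³⁴ J·s.

|L| = 5.778×10⁻³⁴ J·s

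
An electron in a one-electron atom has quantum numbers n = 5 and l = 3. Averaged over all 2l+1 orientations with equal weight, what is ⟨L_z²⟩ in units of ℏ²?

m_l runs from −3 to 3, i.e. {-3, -2, -1, 0, 1, 2, 3}.
Average of L_z² over 7 states: 28/7 ℏ² = 4 ℏ².

⟨L_z²⟩ = 4 ℏ²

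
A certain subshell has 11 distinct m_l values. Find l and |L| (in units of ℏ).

2l + 1 = 11 ⇒ l = 5.
|L| = ℏ√(l(l+1)) = ℏ√(5·6) = √30 ℏ.

l = 5, |L| = √30 ℏ ≈ 5.477ℏ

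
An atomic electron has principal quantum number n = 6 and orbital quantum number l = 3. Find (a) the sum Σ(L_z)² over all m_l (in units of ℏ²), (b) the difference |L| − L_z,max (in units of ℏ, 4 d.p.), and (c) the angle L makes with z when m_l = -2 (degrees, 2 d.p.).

Σ m_l² = 28, so Σ(L_z)² = 28 ℏ².
|L| − L_z,max = (2√3 − 3)ℏ ≈ 0.4641ℏ.
For m_l = -2: cos θ = -2/√12, θ ≈ 125.26°.

Σ(L_z)² = 28 ℏ²; |L|−L_z,max ≈ 0.4641ℏ; θ(m_l=-2) ≈ 125.26°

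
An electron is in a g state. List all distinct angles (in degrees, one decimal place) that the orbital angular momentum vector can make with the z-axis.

θ ∈ {26.6°, 47.9°, 63.4°, 77.1°, 90.0°, 102.9°, 116.6°, 132.1°, 153.4°}

The letter g corresponds to l = 4.
|L| = ℏ√(l(l+1)) = 2√5 ℏ.
cos θ = m_l/√20 for each m_l ∈ {-4, -3, -2, -1, 0, 1, 2, 3, 4}.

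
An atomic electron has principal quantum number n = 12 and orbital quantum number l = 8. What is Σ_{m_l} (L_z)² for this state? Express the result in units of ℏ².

Σ(L_z)² = 408 ℏ²

m_l runs from −8 to 8, i.e. {-8, -7, -6, -5, -4, -3, -2, -1, 0, 1, 2, 3, 4, 5, 6, 7, 8}.
Summing m² from −8 to 8: Σ m_l² = 408.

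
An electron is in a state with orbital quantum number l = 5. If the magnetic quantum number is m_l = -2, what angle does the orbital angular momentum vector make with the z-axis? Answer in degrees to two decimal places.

θ ≈ 111.42°

|L| = √(l(l+1)) ℏ = √30 ℏ.
L_z = m_l ℏ = −2ℏ.
cos θ = L_z/|L| = -2/√30, so θ ≈ 111.42°.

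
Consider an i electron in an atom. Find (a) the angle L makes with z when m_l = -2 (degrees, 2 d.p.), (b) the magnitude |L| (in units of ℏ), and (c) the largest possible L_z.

An i state has l = 6.
For m_l = -2: cos θ = -2/√42, θ ≈ 107.98°.
|L| = ℏ√(6·7) = √42 ℏ ≈ 6.481ℏ.
L_z,max = lℏ = 6ℏ.

θ(m_l=-2) ≈ 107.98°; |L| = √42 ℏ ≈ 6.481ℏ; L_z,max = 6ℏ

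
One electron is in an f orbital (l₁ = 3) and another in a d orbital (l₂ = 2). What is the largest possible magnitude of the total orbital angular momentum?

Angular momentum addition gives L = |l₁ − l₂|, …, l₁ + l₂.
Allowed values: L = 1, 2, 3, 4, 5.
The largest magnitude corresponds to L = 5: |L_tot| = ℏ√(5·6) = √30 ℏ.

|L_tot|_max = √30 ℏ ≈ 5.477ℏ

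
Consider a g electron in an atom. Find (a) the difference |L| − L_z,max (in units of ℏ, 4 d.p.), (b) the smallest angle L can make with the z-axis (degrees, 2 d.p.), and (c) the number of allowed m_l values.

|L|−L_z,max ≈ 0.4721ℏ; θ_min ≈ 26.57°; 9 values

A g state has l = 4.
|L| − L_z,max = (2√5 − 4)ℏ ≈ 0.4721ℏ.
cos θ_min = 4/√20, so θ_min ≈ 26.57°.
There are 2l+1 = 9 values of m_l.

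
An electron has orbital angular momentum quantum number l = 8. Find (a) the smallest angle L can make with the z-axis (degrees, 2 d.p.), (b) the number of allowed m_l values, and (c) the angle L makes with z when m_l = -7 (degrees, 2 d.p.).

θ_min ≈ 19.47°; 17 values; θ(m_l=-7) ≈ 145.58°

cos θ_min = 8/√72, so θ_min ≈ 19.47°.
There are 2l+1 = 17 values of m_l.
For m_l = -7: cos θ = -7/√72, θ ≈ 145.58°.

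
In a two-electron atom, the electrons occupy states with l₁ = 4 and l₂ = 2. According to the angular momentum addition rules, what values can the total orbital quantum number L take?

L = 2, 3, 4, 5, 6

The total orbital quantum number L ranges from |l₁ − l₂| to l₁ + l₂ in integer steps.
Allowed values: L = 2, 3, 4, 5, 6.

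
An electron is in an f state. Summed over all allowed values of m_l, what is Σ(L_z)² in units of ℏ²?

Σ(L_z)² = 28 ℏ²

The letter f corresponds to l = 3.
m_l runs from −3 to 3, i.e. {-3, -2, -1, 0, 1, 2, 3}.
Summing m² from −3 to 3: Σ m_l² = 28.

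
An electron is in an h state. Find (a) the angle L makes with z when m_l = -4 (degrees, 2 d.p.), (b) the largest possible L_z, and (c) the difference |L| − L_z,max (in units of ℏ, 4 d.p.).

For an h orbital, l = 5.
For m_l = -4: cos θ = -4/√30, θ ≈ 136.91°.
L_z,max = lℏ = 5ℏ.
|L| − L_z,max = (√30 − 5)ℏ ≈ 0.4772ℏ.

θ(m_l=-4) ≈ 136.91°; L_z,max = 5ℏ; |L|−L_z,max ≈ 0.4772ℏ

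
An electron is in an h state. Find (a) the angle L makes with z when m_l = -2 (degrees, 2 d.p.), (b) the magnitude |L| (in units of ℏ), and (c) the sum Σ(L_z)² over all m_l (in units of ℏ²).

For an h orbital, l = 5.
For m_l = -2: cos θ = -2/√30, θ ≈ 111.42°.
|L| = ℏ√(5·6) = √30 ℏ ≈ 5.477ℏ.
Σ m_l² = 110, so Σ(L_z)² = 110 ℏ².

θ(m_l=-2) ≈ 111.42°; |L| = √30 ℏ ≈ 5.477ℏ; Σ(L_z)² = 110 ℏ²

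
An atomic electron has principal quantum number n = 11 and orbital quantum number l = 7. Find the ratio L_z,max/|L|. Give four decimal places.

L_z,max/|L| = 0.9354

|L| = 2√14 ℏ ≈ 7.4833ℏ, while L_z,max = lℏ = 7ℏ.
L_z,max/|L| = 7/√56 = 0.9354.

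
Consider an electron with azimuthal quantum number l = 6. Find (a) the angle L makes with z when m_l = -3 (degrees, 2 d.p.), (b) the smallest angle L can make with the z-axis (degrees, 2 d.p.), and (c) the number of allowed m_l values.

θ(m_l=-3) ≈ 117.58°; θ_min ≈ 22.21°; 13 values

For m_l = -3: cos θ = -3/√42, θ ≈ 117.58°.
cos θ_min = 6/√42, so θ_min ≈ 22.21°.
There are 2l+1 = 13 values of m_l.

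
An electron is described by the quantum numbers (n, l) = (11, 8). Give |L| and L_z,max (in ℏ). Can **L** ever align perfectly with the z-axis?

|L| = 6√2 ℏ ≈ 8.4853ℏ, while L_z,max = lℏ = 8ℏ.
Since |L| > L_z,max, the vector can never point exactly along z; the closest it comes is θ_min = arccos(8/√72) ≈ 19.5°.

No: L_z,max = 8ℏ < |L| = 6√2 ℏ ≈ 8.485ℏ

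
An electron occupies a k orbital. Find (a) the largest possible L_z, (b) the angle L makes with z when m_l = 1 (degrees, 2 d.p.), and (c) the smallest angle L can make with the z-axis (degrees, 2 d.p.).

L_z,max = 7ℏ; θ(m_l=1) ≈ 82.32°; θ_min ≈ 20.70°

The letter k corresponds to l = 7.
L_z,max = lℏ = 7ℏ.
For m_l = 1: cos θ = 1/√56, θ ≈ 82.32°.
cos θ_min = 7/√56, so θ_min ≈ 20.70°.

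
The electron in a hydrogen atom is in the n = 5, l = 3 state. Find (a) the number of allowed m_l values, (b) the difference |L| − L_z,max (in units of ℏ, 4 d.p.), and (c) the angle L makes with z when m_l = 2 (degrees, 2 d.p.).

There are 2l+1 = 7 values of m_l.
|L| − L_z,max = (2√3 − 3)ℏ ≈ 0.4641ℏ.
For m_l = 2: cos θ = 2/√12, θ ≈ 54.74°.

7 values; |L|−L_z,max ≈ 0.4641ℏ; θ(m_l=2) ≈ 54.74°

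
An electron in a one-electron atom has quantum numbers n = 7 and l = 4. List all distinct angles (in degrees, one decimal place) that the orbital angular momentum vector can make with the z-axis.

θ ∈ {26.6°, 47.9°, 63.4°, 77.1°, 90.0°, 102.9°, 116.6°, 132.1°, 153.4°}

|L| = ℏ√(l(l+1)) = 2√5 ℏ.
cos θ = m_l/√20 for each m_l ∈ {-4, -3, -2, -1, 0, 1, 2, 3, 4}.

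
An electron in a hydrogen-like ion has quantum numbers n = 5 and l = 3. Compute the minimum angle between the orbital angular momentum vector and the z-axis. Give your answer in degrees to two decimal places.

|L| = √(l(l+1)) ℏ = 2√3 ℏ.
The smallest angle corresponds to the largest L_z, i.e. m_l = l = 3, giving L_z = 3ℏ.
cos θ_min = 3/√12, so θ_min ≈ 30.00°.

θ_min ≈ 30.00°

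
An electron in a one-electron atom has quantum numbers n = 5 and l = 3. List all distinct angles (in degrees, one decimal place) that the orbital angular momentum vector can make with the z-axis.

|L| = √(l(l+1)) ℏ = 2√3 ℏ.
cos θ = m_l/√12 for each m_l ∈ {-3, -2, -1, 0, 1, 2, 3}.

θ ∈ {30.0°, 54.7°, 73.2°, 90.0°, 106.8°, 125.3°, 150.0°}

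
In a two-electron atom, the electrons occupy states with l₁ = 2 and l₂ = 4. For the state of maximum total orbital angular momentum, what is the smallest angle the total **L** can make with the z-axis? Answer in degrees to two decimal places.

θ_min ≈ 22.21°

The total orbital quantum number L ranges from |l₁ − l₂| to l₁ + l₂ in integer steps.
So L can be 2, 3, 4, 5, 6.
The maximum is L = 6, with |L_tot| = ℏ√(6·7) = √42 ℏ.
The minimum angle with z is arccos(6/√42) ≈ 22.21°.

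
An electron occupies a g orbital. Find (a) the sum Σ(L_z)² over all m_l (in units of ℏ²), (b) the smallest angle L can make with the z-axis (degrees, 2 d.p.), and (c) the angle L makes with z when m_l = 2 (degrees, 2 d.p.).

A g state has l = 4.
Σ m_l² = 60, so Σ(L_z)² = 60 ℏ².
cos θ_min = 4/√20, so θ_min ≈ 26.57°.
For m_l = 2: cos θ = 2/√20, θ ≈ 63.43°.

Σ(L_z)² = 60 ℏ²; θ_min ≈ 26.57°; θ(m_l=2) ≈ 63.43°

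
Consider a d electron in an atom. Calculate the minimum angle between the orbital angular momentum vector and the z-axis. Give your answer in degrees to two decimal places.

For a d orbital, l = 2.
|L| = √(l(l+1)) ℏ = √6 ℏ.
The smallest angle corresponds to the largest L_z, i.e. m_l = l = 2, giving L_z = 2ℏ.
cos θ_min = 2/√6, so θ_min ≈ 35.26°.

θ_min ≈ 35.26°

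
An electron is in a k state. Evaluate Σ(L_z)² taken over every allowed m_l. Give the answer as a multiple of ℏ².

A k state has l = 7.
m_l runs from −7 to 7, i.e. {-7, -6, -5, -4, -3, -2, -1, 0, 1, 2, 3, 4, 5, 6, 7}.
Σ m_l² = l(l+1)(2l+1)/3 = 7·8·15/3 = 280.

Σ(L_z)² = 280 ℏ²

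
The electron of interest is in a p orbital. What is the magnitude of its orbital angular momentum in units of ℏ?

P corresponds to l = 1.
|L| = ℏ√(l(l+1)) = ℏ√(1·2) = √2 ℏ

|L| = √2 ℏ ≈ 1.414ℏ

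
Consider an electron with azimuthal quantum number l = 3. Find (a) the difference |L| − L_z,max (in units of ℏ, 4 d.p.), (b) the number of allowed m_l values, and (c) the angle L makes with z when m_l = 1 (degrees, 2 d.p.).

|L|−L_z,max ≈ 0.4641ℏ; 7 values; θ(m_l=1) ≈ 73.22°

|L| − L_z,max = (2√3 − 3)ℏ ≈ 0.4641ℏ.
There are 2l+1 = 7 values of m_l.
For m_l = 1: cos θ = 1/√12, θ ≈ 73.22°.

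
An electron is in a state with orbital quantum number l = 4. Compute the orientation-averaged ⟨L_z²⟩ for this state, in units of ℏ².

⟨L_z²⟩ = 6.667 ℏ²

m_l runs from −4 to 4, i.e. {-4, -3, -2, -1, 0, 1, 2, 3, 4}.
⟨L_z²⟩ = ℏ²·(Σ m_l²)/(2l+1) = ℏ²·60/9 = 6.667ℏ².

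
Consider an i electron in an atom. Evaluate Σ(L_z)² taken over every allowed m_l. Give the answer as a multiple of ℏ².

Σ(L_z)² = 182 ℏ²

An i state has l = 6.
m_l runs from −6 to 6, i.e. {-6, -5, -4, -3, -2, -1, 0, 1, 2, 3, 4, 5, 6}.
Σ m_l² = 2·(1 + 4 + 9 + 16 + 25 + 36) = 182.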